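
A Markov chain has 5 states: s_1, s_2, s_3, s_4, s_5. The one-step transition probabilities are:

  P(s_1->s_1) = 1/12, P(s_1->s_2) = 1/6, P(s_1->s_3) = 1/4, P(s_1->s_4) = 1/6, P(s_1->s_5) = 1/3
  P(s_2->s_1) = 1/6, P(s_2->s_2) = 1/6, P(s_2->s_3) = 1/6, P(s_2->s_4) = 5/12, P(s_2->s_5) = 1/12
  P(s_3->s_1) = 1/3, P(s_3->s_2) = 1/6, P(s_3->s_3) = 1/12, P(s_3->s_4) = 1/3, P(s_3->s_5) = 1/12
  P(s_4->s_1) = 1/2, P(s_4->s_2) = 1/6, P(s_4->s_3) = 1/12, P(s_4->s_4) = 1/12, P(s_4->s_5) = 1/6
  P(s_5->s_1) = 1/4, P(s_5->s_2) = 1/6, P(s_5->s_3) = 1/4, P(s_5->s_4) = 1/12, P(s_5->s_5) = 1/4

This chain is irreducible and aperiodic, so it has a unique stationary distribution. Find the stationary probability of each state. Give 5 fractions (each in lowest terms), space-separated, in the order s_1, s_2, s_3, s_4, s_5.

The stationary distribution satisfies pi = pi * P, i.e.:
  pi_s_1 = 1/12*pi_s_1 + 1/6*pi_s_2 + 1/3*pi_s_3 + 1/2*pi_s_4 + 1/4*pi_s_5
  pi_s_2 = 1/6*pi_s_1 + 1/6*pi_s_2 + 1/6*pi_s_3 + 1/6*pi_s_4 + 1/6*pi_s_5
  pi_s_3 = 1/4*pi_s_1 + 1/6*pi_s_2 + 1/12*pi_s_3 + 1/12*pi_s_4 + 1/4*pi_s_5
  pi_s_4 = 1/6*pi_s_1 + 5/12*pi_s_2 + 1/3*pi_s_3 + 1/12*pi_s_4 + 1/12*pi_s_5
  pi_s_5 = 1/3*pi_s_1 + 1/12*pi_s_2 + 1/12*pi_s_3 + 1/6*pi_s_4 + 1/4*pi_s_5
with normalization: pi_s_1 + pi_s_2 + pi_s_3 + pi_s_4 + pi_s_5 = 1.

Using the first 4 balance equations plus normalization, the linear system A*pi = b is:
  [-11/12, 1/6, 1/3, 1/2, 1/4] . pi = 0
  [1/6, -5/6, 1/6, 1/6, 1/6] . pi = 0
  [1/4, 1/6, -11/12, 1/12, 1/4] . pi = 0
  [1/6, 5/12, 1/3, -11/12, 1/12] . pi = 0
  [1, 1, 1, 1, 1] . pi = 1

Solving yields:
  pi_s_1 = 3715/14376
  pi_s_2 = 1/6
  pi_s_3 = 2491/14376
  pi_s_4 = 2929/14376
  pi_s_5 = 2845/14376

Verification (pi * P):
  3715/14376*1/12 + 1/6*1/6 + 2491/14376*1/3 + 2929/14376*1/2 + 2845/14376*1/4 = 3715/14376 = pi_s_1  (ok)
  3715/14376*1/6 + 1/6*1/6 + 2491/14376*1/6 + 2929/14376*1/6 + 2845/14376*1/6 = 1/6 = pi_s_2  (ok)
  3715/14376*1/4 + 1/6*1/6 + 2491/14376*1/12 + 2929/14376*1/12 + 2845/14376*1/4 = 2491/14376 = pi_s_3  (ok)
  3715/14376*1/6 + 1/6*5/12 + 2491/14376*1/3 + 2929/14376*1/12 + 2845/14376*1/12 = 2929/14376 = pi_s_4  (ok)
  3715/14376*1/3 + 1/6*1/12 + 2491/14376*1/12 + 2929/14376*1/6 + 2845/14376*1/4 = 2845/14376 = pi_s_5  (ok)

Answer: 3715/14376 1/6 2491/14376 2929/14376 2845/14376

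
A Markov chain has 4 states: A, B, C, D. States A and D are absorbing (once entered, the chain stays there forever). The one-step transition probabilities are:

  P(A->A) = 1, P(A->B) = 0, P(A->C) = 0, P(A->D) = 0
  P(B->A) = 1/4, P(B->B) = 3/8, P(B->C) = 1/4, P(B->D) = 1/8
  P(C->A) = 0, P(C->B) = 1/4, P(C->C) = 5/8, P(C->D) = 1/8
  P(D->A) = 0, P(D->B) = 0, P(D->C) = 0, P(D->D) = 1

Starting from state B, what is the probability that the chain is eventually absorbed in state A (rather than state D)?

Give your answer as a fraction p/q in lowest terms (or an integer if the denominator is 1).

Let a_i = P(absorbed in A | start in state i).
Boundary conditions: a_A = 1, a_D = 0.
For each transient state i, a_i = sum_j P(i->j) * a_j:
  a_B = 1/4*a_A + 3/8*a_B + 1/4*a_C + 1/8*a_D
  a_C = 0*a_A + 1/4*a_B + 5/8*a_C + 1/8*a_D

Substituting a_A = 1 and a_D = 0, rearrange to (I - Q) a = r where r[i] = P(i -> A):
  [5/8, -1/4] . (a_B, a_C) = 1/4
  [-1/4, 3/8] . (a_B, a_C) = 0

Solving yields:
  a_B = 6/11
  a_C = 4/11

Starting state is B, so the absorption probability is a_B = 6/11.

Answer: 6/11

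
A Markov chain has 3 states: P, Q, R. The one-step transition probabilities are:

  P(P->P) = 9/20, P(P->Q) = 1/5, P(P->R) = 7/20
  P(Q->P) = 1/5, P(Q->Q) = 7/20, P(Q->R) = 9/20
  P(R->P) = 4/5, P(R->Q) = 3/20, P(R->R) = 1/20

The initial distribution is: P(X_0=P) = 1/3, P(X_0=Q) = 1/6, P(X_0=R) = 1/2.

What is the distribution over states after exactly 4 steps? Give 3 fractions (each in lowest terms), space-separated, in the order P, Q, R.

Propagating the distribution step by step (d_{t+1} = d_t * P):
d_0 = (P=1/3, Q=1/6, R=1/2)
  d_1[P] = 1/3*9/20 + 1/6*1/5 + 1/2*4/5 = 7/12
  d_1[Q] = 1/3*1/5 + 1/6*7/20 + 1/2*3/20 = 1/5
  d_1[R] = 1/3*7/20 + 1/6*9/20 + 1/2*1/20 = 13/60
d_1 = (P=7/12, Q=1/5, R=13/60)
  d_2[P] = 7/12*9/20 + 1/5*1/5 + 13/60*4/5 = 571/1200
  d_2[Q] = 7/12*1/5 + 1/5*7/20 + 13/60*3/20 = 263/1200
  d_2[R] = 7/12*7/20 + 1/5*9/20 + 13/60*1/20 = 61/200
d_2 = (P=571/1200, Q=263/1200, R=61/200)
  d_3[P] = 571/1200*9/20 + 263/1200*1/5 + 61/200*4/5 = 12047/24000
  d_3[Q] = 571/1200*1/5 + 263/1200*7/20 + 61/200*3/20 = 1741/8000
  d_3[R] = 571/1200*7/20 + 263/1200*9/20 + 61/200*1/20 = 673/2400
d_3 = (P=12047/24000, Q=1741/8000, R=673/2400)
  d_4[P] = 12047/24000*9/20 + 1741/8000*1/5 + 673/2400*4/5 = 47399/96000
  d_4[Q] = 12047/24000*1/5 + 1741/8000*7/20 + 673/2400*3/20 = 104939/480000
  d_4[R] = 12047/24000*7/20 + 1741/8000*9/20 + 673/2400*1/20 = 23011/80000
d_4 = (P=47399/96000, Q=104939/480000, R=23011/80000)

Answer: 47399/96000 104939/480000 23011/80000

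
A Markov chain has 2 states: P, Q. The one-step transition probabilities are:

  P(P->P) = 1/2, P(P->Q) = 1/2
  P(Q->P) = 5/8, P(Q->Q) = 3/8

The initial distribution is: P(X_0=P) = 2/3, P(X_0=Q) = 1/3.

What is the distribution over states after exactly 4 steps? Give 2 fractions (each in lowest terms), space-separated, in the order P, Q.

Propagating the distribution step by step (d_{t+1} = d_t * P):
d_0 = (P=2/3, Q=1/3)
  d_1[P] = 2/3*1/2 + 1/3*5/8 = 13/24
  d_1[Q] = 2/3*1/2 + 1/3*3/8 = 11/24
d_1 = (P=13/24, Q=11/24)
  d_2[P] = 13/24*1/2 + 11/24*5/8 = 107/192
  d_2[Q] = 13/24*1/2 + 11/24*3/8 = 85/192
d_2 = (P=107/192, Q=85/192)
  d_3[P] = 107/192*1/2 + 85/192*5/8 = 853/1536
  d_3[Q] = 107/192*1/2 + 85/192*3/8 = 683/1536
d_3 = (P=853/1536, Q=683/1536)
  d_4[P] = 853/1536*1/2 + 683/1536*5/8 = 6827/12288
  d_4[Q] = 853/1536*1/2 + 683/1536*3/8 = 5461/12288
d_4 = (P=6827/12288, Q=5461/12288)

Answer: 6827/12288 5461/12288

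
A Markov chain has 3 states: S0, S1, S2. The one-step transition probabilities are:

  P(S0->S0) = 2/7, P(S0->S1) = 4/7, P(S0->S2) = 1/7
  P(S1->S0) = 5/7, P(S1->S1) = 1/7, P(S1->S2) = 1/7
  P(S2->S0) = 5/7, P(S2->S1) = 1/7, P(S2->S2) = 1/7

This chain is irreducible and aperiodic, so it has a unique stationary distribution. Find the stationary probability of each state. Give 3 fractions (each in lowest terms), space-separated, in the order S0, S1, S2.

Answer: 1/2 5/14 1/7

Derivation:
The stationary distribution satisfies pi = pi * P, i.e.:
  pi_S0 = 2/7*pi_S0 + 5/7*pi_S1 + 5/7*pi_S2
  pi_S1 = 4/7*pi_S0 + 1/7*pi_S1 + 1/7*pi_S2
  pi_S2 = 1/7*pi_S0 + 1/7*pi_S1 + 1/7*pi_S2
with normalization: pi_S0 + pi_S1 + pi_S2 = 1.

Using the first 2 balance equations plus normalization, the linear system A*pi = b is:
  [-5/7, 5/7, 5/7] . pi = 0
  [4/7, -6/7, 1/7] . pi = 0
  [1, 1, 1] . pi = 1

Solving yields:
  pi_S0 = 1/2
  pi_S1 = 5/14
  pi_S2 = 1/7

Verification (pi * P):
  1/2*2/7 + 5/14*5/7 + 1/7*5/7 = 1/2 = pi_S0  (ok)
  1/2*4/7 + 5/14*1/7 + 1/7*1/7 = 5/14 = pi_S1  (ok)
  1/2*1/7 + 5/14*1/7 + 1/7*1/7 = 1/7 = pi_S2  (ok)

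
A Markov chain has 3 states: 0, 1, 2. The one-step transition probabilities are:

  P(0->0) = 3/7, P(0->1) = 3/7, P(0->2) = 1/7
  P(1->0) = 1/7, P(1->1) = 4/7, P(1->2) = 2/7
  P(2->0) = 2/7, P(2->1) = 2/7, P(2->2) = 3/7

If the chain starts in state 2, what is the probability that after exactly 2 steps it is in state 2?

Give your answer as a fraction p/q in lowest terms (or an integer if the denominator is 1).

Answer: 15/49

Derivation:
Computing P^2 by repeated multiplication:
P^1 =
  0: [3/7, 3/7, 1/7]
  1: [1/7, 4/7, 2/7]
  2: [2/7, 2/7, 3/7]
P^2 =
  0: [2/7, 23/49, 12/49]
  1: [11/49, 23/49, 15/49]
  2: [2/7, 20/49, 15/49]

(P^2)[2 -> 2] = 15/49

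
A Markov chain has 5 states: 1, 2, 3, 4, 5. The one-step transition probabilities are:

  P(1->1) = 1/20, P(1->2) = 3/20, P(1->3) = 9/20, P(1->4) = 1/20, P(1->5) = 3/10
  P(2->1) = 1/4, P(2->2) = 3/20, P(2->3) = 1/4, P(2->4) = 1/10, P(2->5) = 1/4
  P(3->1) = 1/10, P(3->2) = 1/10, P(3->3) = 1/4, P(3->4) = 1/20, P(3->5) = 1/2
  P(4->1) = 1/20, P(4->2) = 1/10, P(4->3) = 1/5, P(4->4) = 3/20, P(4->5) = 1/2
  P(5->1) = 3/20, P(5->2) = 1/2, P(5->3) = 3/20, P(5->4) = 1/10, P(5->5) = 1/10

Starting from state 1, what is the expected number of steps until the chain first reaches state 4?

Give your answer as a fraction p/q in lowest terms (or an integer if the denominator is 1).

Answer: 48760/3707

Derivation:
Let h_i = expected steps to first reach 4 from state i.
Boundary: h_4 = 0.
First-step equations for the other states:
  h_1 = 1 + 1/20*h_1 + 3/20*h_2 + 9/20*h_3 + 1/20*h_4 + 3/10*h_5
  h_2 = 1 + 1/4*h_1 + 3/20*h_2 + 1/4*h_3 + 1/10*h_4 + 1/4*h_5
  h_3 = 1 + 1/10*h_1 + 1/10*h_2 + 1/4*h_3 + 1/20*h_4 + 1/2*h_5
  h_5 = 1 + 3/20*h_1 + 1/2*h_2 + 3/20*h_3 + 1/10*h_4 + 1/10*h_5

Substituting h_4 = 0 and rearranging gives the linear system (I - Q) h = 1:
  [19/20, -3/20, -9/20, -3/10] . (h_1, h_2, h_3, h_5) = 1
  [-1/4, 17/20, -1/4, -1/4] . (h_1, h_2, h_3, h_5) = 1
  [-1/10, -1/10, 3/4, -1/2] . (h_1, h_2, h_3, h_5) = 1
  [-3/20, -1/2, -3/20, 9/10] . (h_1, h_2, h_3, h_5) = 1

Solving yields:
  h_1 = 48760/3707
  h_2 = 46520/3707
  h_3 = 48420/3707
  h_5 = 46160/3707

Starting state is 1, so the expected hitting time is h_1 = 48760/3707.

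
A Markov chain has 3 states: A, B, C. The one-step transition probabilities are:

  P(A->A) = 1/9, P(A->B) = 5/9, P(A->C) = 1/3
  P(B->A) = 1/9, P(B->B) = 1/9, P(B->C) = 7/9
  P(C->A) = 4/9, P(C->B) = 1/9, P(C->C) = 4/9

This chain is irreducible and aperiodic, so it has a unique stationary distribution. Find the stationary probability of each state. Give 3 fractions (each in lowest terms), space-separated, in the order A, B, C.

The stationary distribution satisfies pi = pi * P, i.e.:
  pi_A = 1/9*pi_A + 1/9*pi_B + 4/9*pi_C
  pi_B = 5/9*pi_A + 1/9*pi_B + 1/9*pi_C
  pi_C = 1/3*pi_A + 7/9*pi_B + 4/9*pi_C
with normalization: pi_A + pi_B + pi_C = 1.

Using the first 2 balance equations plus normalization, the linear system A*pi = b is:
  [-8/9, 1/9, 4/9] . pi = 0
  [5/9, -8/9, 1/9] . pi = 0
  [1, 1, 1] . pi = 1

Solving yields:
  pi_A = 11/40
  pi_B = 7/30
  pi_C = 59/120

Verification (pi * P):
  11/40*1/9 + 7/30*1/9 + 59/120*4/9 = 11/40 = pi_A  (ok)
  11/40*5/9 + 7/30*1/9 + 59/120*1/9 = 7/30 = pi_B  (ok)
  11/40*1/3 + 7/30*7/9 + 59/120*4/9 = 59/120 = pi_C  (ok)

Answer: 11/40 7/30 59/120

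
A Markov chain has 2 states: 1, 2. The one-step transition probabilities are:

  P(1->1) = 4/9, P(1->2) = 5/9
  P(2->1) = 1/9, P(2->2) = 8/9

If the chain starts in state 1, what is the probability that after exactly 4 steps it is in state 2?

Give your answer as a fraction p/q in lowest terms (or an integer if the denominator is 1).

Answer: 200/243

Derivation:
Computing P^4 by repeated multiplication:
P^1 =
  1: [4/9, 5/9]
  2: [1/9, 8/9]
P^2 =
  1: [7/27, 20/27]
  2: [4/27, 23/27]
P^3 =
  1: [16/81, 65/81]
  2: [13/81, 68/81]
P^4 =
  1: [43/243, 200/243]
  2: [40/243, 203/243]

(P^4)[1 -> 2] = 200/243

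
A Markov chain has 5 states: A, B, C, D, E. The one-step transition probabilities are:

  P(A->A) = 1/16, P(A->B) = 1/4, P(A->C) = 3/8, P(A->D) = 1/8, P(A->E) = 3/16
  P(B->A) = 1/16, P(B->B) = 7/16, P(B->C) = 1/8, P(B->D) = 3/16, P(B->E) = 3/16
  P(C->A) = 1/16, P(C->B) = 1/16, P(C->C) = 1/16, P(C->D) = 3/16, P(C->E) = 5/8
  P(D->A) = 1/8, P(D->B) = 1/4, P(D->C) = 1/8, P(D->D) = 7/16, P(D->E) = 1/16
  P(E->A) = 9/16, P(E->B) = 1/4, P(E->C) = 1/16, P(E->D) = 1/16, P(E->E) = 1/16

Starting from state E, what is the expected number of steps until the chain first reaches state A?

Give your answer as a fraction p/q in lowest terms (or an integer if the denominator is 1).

Let h_i = expected steps to first reach A from state i.
Boundary: h_A = 0.
First-step equations for the other states:
  h_B = 1 + 1/16*h_A + 7/16*h_B + 1/8*h_C + 3/16*h_D + 3/16*h_E
  h_C = 1 + 1/16*h_A + 1/16*h_B + 1/16*h_C + 3/16*h_D + 5/8*h_E
  h_D = 1 + 1/8*h_A + 1/4*h_B + 1/8*h_C + 7/16*h_D + 1/16*h_E
  h_E = 1 + 9/16*h_A + 1/4*h_B + 1/16*h_C + 1/16*h_D + 1/16*h_E

Substituting h_A = 0 and rearranging gives the linear system (I - Q) h = 1:
  [9/16, -1/8, -3/16, -3/16] . (h_B, h_C, h_D, h_E) = 1
  [-1/16, 15/16, -3/16, -5/8] . (h_B, h_C, h_D, h_E) = 1
  [-1/4, -1/8, 9/16, -1/16] . (h_B, h_C, h_D, h_E) = 1
  [-1/4, -1/16, -1/16, 15/16] . (h_B, h_C, h_D, h_E) = 1

Solving yields:
  h_B = 59008/9921
  h_C = 16160/3307
  h_D = 58352/9921
  h_E = 33440/9921

Starting state is E, so the expected hitting time is h_E = 33440/9921.

Answer: 33440/9921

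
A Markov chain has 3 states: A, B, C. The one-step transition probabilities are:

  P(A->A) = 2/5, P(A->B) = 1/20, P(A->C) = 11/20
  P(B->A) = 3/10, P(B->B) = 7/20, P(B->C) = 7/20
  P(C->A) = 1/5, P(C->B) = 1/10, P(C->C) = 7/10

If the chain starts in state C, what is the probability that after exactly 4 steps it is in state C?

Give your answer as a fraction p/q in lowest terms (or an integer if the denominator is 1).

Answer: 49607/80000

Derivation:
Computing P^4 by repeated multiplication:
P^1 =
  A: [2/5, 1/20, 11/20]
  B: [3/10, 7/20, 7/20]
  C: [1/5, 1/10, 7/10]
P^2 =
  A: [57/200, 37/400, 249/400]
  B: [59/200, 69/400, 213/400]
  C: [1/4, 23/200, 127/200]
P^3 =
  A: [213/800, 871/8000, 4999/8000]
  B: [221/800, 1027/8000, 4763/8000]
  C: [523/2000, 93/800, 2489/4000]
P^4 =
  A: [21131/80000, 729/6400, 99513/160000]
  B: [21447/80000, 757/6400, 98181/160000]
  C: [10557/40000, 9279/80000, 49607/80000]

(P^4)[C -> C] = 49607/80000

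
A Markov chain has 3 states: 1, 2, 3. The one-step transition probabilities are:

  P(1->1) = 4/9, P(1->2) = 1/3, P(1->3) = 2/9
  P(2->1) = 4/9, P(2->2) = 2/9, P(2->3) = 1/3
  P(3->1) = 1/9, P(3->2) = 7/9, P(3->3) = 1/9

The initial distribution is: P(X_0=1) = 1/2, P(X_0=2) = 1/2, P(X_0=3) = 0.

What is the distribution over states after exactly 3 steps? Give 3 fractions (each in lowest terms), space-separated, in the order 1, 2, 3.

Answer: 10/27 187/486 119/486

Derivation:
Propagating the distribution step by step (d_{t+1} = d_t * P):
d_0 = (1=1/2, 2=1/2, 3=0)
  d_1[1] = 1/2*4/9 + 1/2*4/9 + 0*1/9 = 4/9
  d_1[2] = 1/2*1/3 + 1/2*2/9 + 0*7/9 = 5/18
  d_1[3] = 1/2*2/9 + 1/2*1/3 + 0*1/9 = 5/18
d_1 = (1=4/9, 2=5/18, 3=5/18)
  d_2[1] = 4/9*4/9 + 5/18*4/9 + 5/18*1/9 = 19/54
  d_2[2] = 4/9*1/3 + 5/18*2/9 + 5/18*7/9 = 23/54
  d_2[3] = 4/9*2/9 + 5/18*1/3 + 5/18*1/9 = 2/9
d_2 = (1=19/54, 2=23/54, 3=2/9)
  d_3[1] = 19/54*4/9 + 23/54*4/9 + 2/9*1/9 = 10/27
  d_3[2] = 19/54*1/3 + 23/54*2/9 + 2/9*7/9 = 187/486
  d_3[3] = 19/54*2/9 + 23/54*1/3 + 2/9*1/9 = 119/486
d_3 = (1=10/27, 2=187/486, 3=119/486)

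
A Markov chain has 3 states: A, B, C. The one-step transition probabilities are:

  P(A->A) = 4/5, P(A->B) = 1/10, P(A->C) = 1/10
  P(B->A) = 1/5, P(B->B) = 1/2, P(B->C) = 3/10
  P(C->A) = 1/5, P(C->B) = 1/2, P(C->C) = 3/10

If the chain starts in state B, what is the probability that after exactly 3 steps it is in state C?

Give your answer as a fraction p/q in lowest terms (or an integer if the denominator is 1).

Computing P^3 by repeated multiplication:
P^1 =
  A: [4/5, 1/10, 1/10]
  B: [1/5, 1/2, 3/10]
  C: [1/5, 1/2, 3/10]
P^2 =
  A: [17/25, 9/50, 7/50]
  B: [8/25, 21/50, 13/50]
  C: [8/25, 21/50, 13/50]
P^3 =
  A: [76/125, 57/250, 41/250]
  B: [49/125, 93/250, 59/250]
  C: [49/125, 93/250, 59/250]

(P^3)[B -> C] = 59/250

Answer: 59/250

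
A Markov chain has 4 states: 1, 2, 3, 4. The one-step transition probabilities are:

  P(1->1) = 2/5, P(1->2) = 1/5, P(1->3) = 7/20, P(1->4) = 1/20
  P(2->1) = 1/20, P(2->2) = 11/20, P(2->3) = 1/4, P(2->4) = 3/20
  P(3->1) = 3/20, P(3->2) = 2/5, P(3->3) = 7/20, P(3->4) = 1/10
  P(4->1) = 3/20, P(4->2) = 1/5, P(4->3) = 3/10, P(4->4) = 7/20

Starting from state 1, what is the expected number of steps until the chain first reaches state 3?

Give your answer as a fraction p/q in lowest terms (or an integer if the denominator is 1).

Let h_i = expected steps to first reach 3 from state i.
Boundary: h_3 = 0.
First-step equations for the other states:
  h_1 = 1 + 2/5*h_1 + 1/5*h_2 + 7/20*h_3 + 1/20*h_4
  h_2 = 1 + 1/20*h_1 + 11/20*h_2 + 1/4*h_3 + 3/20*h_4
  h_4 = 1 + 3/20*h_1 + 1/5*h_2 + 3/10*h_3 + 7/20*h_4

Substituting h_3 = 0 and rearranging gives the linear system (I - Q) h = 1:
  [3/5, -1/5, -1/20] . (h_1, h_2, h_4) = 1
  [-1/20, 9/20, -3/20] . (h_1, h_2, h_4) = 1
  [-3/20, -1/5, 13/20] . (h_1, h_2, h_4) = 1

Solving yields:
  h_1 = 520/163
  h_2 = 4240/1141
  h_4 = 3900/1141

Starting state is 1, so the expected hitting time is h_1 = 520/163.

Answer: 520/163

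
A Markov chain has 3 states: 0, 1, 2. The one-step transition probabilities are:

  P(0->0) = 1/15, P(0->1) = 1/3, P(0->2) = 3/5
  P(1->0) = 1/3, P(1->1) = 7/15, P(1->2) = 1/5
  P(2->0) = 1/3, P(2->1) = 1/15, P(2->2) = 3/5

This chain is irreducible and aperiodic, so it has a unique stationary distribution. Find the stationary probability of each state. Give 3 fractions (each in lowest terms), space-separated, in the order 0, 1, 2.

Answer: 5/19 13/57 29/57

Derivation:
The stationary distribution satisfies pi = pi * P, i.e.:
  pi_0 = 1/15*pi_0 + 1/3*pi_1 + 1/3*pi_2
  pi_1 = 1/3*pi_0 + 7/15*pi_1 + 1/15*pi_2
  pi_2 = 3/5*pi_0 + 1/5*pi_1 + 3/5*pi_2
with normalization: pi_0 + pi_1 + pi_2 = 1.

Using the first 2 balance equations plus normalization, the linear system A*pi = b is:
  [-14/15, 1/3, 1/3] . pi = 0
  [1/3, -8/15, 1/15] . pi = 0
  [1, 1, 1] . pi = 1

Solving yields:
  pi_0 = 5/19
  pi_1 = 13/57
  pi_2 = 29/57

Verification (pi * P):
  5/19*1/15 + 13/57*1/3 + 29/57*1/3 = 5/19 = pi_0  (ok)
  5/19*1/3 + 13/57*7/15 + 29/57*1/15 = 13/57 = pi_1  (ok)
  5/19*3/5 + 13/57*1/5 + 29/57*3/5 = 29/57 = pi_2  (ok)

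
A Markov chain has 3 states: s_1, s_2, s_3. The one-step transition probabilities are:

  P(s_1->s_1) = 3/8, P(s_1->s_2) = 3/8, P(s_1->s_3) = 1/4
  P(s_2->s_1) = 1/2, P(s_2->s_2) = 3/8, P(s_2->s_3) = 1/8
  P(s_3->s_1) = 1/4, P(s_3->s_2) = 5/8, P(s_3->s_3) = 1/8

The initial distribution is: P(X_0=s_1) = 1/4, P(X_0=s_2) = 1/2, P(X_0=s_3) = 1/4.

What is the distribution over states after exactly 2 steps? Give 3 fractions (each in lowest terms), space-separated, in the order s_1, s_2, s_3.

Answer: 105/256 53/128 45/256

Derivation:
Propagating the distribution step by step (d_{t+1} = d_t * P):
d_0 = (s_1=1/4, s_2=1/2, s_3=1/4)
  d_1[s_1] = 1/4*3/8 + 1/2*1/2 + 1/4*1/4 = 13/32
  d_1[s_2] = 1/4*3/8 + 1/2*3/8 + 1/4*5/8 = 7/16
  d_1[s_3] = 1/4*1/4 + 1/2*1/8 + 1/4*1/8 = 5/32
d_1 = (s_1=13/32, s_2=7/16, s_3=5/32)
  d_2[s_1] = 13/32*3/8 + 7/16*1/2 + 5/32*1/4 = 105/256
  d_2[s_2] = 13/32*3/8 + 7/16*3/8 + 5/32*5/8 = 53/128
  d_2[s_3] = 13/32*1/4 + 7/16*1/8 + 5/32*1/8 = 45/256
d_2 = (s_1=105/256, s_2=53/128, s_3=45/256)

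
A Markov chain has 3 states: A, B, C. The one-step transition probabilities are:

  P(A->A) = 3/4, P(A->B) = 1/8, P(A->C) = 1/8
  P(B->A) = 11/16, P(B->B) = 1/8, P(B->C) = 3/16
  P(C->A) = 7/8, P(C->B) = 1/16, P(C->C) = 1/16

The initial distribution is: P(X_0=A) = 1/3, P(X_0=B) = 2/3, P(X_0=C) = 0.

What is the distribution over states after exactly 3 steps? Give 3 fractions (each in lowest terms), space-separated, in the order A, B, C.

Answer: 2329/3072 721/6144 255/2048

Derivation:
Propagating the distribution step by step (d_{t+1} = d_t * P):
d_0 = (A=1/3, B=2/3, C=0)
  d_1[A] = 1/3*3/4 + 2/3*11/16 + 0*7/8 = 17/24
  d_1[B] = 1/3*1/8 + 2/3*1/8 + 0*1/16 = 1/8
  d_1[C] = 1/3*1/8 + 2/3*3/16 + 0*1/16 = 1/6
d_1 = (A=17/24, B=1/8, C=1/6)
  d_2[A] = 17/24*3/4 + 1/8*11/16 + 1/6*7/8 = 293/384
  d_2[B] = 17/24*1/8 + 1/8*1/8 + 1/6*1/16 = 11/96
  d_2[C] = 17/24*1/8 + 1/8*3/16 + 1/6*1/16 = 47/384
d_2 = (A=293/384, B=11/96, C=47/384)
  d_3[A] = 293/384*3/4 + 11/96*11/16 + 47/384*7/8 = 2329/3072
  d_3[B] = 293/384*1/8 + 11/96*1/8 + 47/384*1/16 = 721/6144
  d_3[C] = 293/384*1/8 + 11/96*3/16 + 47/384*1/16 = 255/2048
d_3 = (A=2329/3072, B=721/6144, C=255/2048)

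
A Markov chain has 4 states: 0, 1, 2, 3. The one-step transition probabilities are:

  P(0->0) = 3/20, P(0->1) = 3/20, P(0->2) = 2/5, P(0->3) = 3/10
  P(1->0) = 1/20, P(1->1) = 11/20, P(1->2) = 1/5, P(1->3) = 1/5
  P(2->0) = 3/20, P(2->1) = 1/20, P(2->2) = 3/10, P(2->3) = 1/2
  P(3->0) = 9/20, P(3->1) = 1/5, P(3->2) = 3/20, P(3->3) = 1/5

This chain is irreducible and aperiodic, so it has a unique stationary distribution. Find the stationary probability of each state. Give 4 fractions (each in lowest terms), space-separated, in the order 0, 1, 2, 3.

Answer: 643/2976 173/744 755/2976 443/1488

Derivation:
The stationary distribution satisfies pi = pi * P, i.e.:
  pi_0 = 3/20*pi_0 + 1/20*pi_1 + 3/20*pi_2 + 9/20*pi_3
  pi_1 = 3/20*pi_0 + 11/20*pi_1 + 1/20*pi_2 + 1/5*pi_3
  pi_2 = 2/5*pi_0 + 1/5*pi_1 + 3/10*pi_2 + 3/20*pi_3
  pi_3 = 3/10*pi_0 + 1/5*pi_1 + 1/2*pi_2 + 1/5*pi_3
with normalization: pi_0 + pi_1 + pi_2 + pi_3 = 1.

Using the first 3 balance equations plus normalization, the linear system A*pi = b is:
  [-17/20, 1/20, 3/20, 9/20] . pi = 0
  [3/20, -9/20, 1/20, 1/5] . pi = 0
  [2/5, 1/5, -7/10, 3/20] . pi = 0
  [1, 1, 1, 1] . pi = 1

Solving yields:
  pi_0 = 643/2976
  pi_1 = 173/744
  pi_2 = 755/2976
  pi_3 = 443/1488

Verification (pi * P):
  643/2976*3/20 + 173/744*1/20 + 755/2976*3/20 + 443/1488*9/20 = 643/2976 = pi_0  (ok)
  643/2976*3/20 + 173/744*11/20 + 755/2976*1/20 + 443/1488*1/5 = 173/744 = pi_1  (ok)
  643/2976*2/5 + 173/744*1/5 + 755/2976*3/10 + 443/1488*3/20 = 755/2976 = pi_2  (ok)
  643/2976*3/10 + 173/744*1/5 + 755/2976*1/2 + 443/1488*1/5 = 443/1488 = pi_3  (ok)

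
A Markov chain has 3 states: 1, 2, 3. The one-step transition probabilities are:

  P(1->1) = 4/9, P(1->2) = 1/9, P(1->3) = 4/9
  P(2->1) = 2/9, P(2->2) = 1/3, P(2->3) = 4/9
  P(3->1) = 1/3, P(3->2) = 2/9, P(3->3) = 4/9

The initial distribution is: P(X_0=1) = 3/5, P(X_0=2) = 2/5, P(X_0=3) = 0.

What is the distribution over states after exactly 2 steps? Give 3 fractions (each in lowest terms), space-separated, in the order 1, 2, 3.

Answer: 142/405 83/405 4/9

Derivation:
Propagating the distribution step by step (d_{t+1} = d_t * P):
d_0 = (1=3/5, 2=2/5, 3=0)
  d_1[1] = 3/5*4/9 + 2/5*2/9 + 0*1/3 = 16/45
  d_1[2] = 3/5*1/9 + 2/5*1/3 + 0*2/9 = 1/5
  d_1[3] = 3/5*4/9 + 2/5*4/9 + 0*4/9 = 4/9
d_1 = (1=16/45, 2=1/5, 3=4/9)
  d_2[1] = 16/45*4/9 + 1/5*2/9 + 4/9*1/3 = 142/405
  d_2[2] = 16/45*1/9 + 1/5*1/3 + 4/9*2/9 = 83/405
  d_2[3] = 16/45*4/9 + 1/5*4/9 + 4/9*4/9 = 4/9
d_2 = (1=142/405, 2=83/405, 3=4/9)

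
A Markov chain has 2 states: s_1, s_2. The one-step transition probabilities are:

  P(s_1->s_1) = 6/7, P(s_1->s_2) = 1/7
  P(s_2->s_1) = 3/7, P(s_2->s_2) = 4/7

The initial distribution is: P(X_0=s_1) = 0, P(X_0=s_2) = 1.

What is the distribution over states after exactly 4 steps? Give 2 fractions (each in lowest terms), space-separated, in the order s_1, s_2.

Answer: 1740/2401 661/2401

Derivation:
Propagating the distribution step by step (d_{t+1} = d_t * P):
d_0 = (s_1=0, s_2=1)
  d_1[s_1] = 0*6/7 + 1*3/7 = 3/7
  d_1[s_2] = 0*1/7 + 1*4/7 = 4/7
d_1 = (s_1=3/7, s_2=4/7)
  d_2[s_1] = 3/7*6/7 + 4/7*3/7 = 30/49
  d_2[s_2] = 3/7*1/7 + 4/7*4/7 = 19/49
d_2 = (s_1=30/49, s_2=19/49)
  d_3[s_1] = 30/49*6/7 + 19/49*3/7 = 237/343
  d_3[s_2] = 30/49*1/7 + 19/49*4/7 = 106/343
d_3 = (s_1=237/343, s_2=106/343)
  d_4[s_1] = 237/343*6/7 + 106/343*3/7 = 1740/2401
  d_4[s_2] = 237/343*1/7 + 106/343*4/7 = 661/2401
d_4 = (s_1=1740/2401, s_2=661/2401)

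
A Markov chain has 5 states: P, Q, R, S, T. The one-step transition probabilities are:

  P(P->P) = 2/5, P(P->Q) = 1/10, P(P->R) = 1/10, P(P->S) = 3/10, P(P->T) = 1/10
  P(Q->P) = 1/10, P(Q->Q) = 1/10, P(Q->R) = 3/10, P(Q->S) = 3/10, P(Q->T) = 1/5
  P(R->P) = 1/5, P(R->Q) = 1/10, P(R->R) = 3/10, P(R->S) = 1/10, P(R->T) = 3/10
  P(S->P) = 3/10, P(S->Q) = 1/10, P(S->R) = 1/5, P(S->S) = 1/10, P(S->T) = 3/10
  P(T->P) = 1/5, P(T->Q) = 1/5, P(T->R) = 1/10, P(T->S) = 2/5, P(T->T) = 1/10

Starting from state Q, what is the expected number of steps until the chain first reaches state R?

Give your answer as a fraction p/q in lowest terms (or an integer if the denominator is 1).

Answer: 245/46

Derivation:
Let h_i = expected steps to first reach R from state i.
Boundary: h_R = 0.
First-step equations for the other states:
  h_P = 1 + 2/5*h_P + 1/10*h_Q + 1/10*h_R + 3/10*h_S + 1/10*h_T
  h_Q = 1 + 1/10*h_P + 1/10*h_Q + 3/10*h_R + 3/10*h_S + 1/5*h_T
  h_S = 1 + 3/10*h_P + 1/10*h_Q + 1/5*h_R + 1/10*h_S + 3/10*h_T
  h_T = 1 + 1/5*h_P + 1/5*h_Q + 1/10*h_R + 2/5*h_S + 1/10*h_T

Substituting h_R = 0 and rearranging gives the linear system (I - Q) h = 1:
  [3/5, -1/10, -3/10, -1/10] . (h_P, h_Q, h_S, h_T) = 1
  [-1/10, 9/10, -3/10, -1/5] . (h_P, h_Q, h_S, h_T) = 1
  [-3/10, -1/10, 9/10, -3/10] . (h_P, h_Q, h_S, h_T) = 1
  [-1/5, -1/5, -2/5, 9/10] . (h_P, h_Q, h_S, h_T) = 1

Solving yields:
  h_P = 2920/437
  h_Q = 245/46
  h_S = 5325/874
  h_T = 2835/437

Starting state is Q, so the expected hitting time is h_Q = 245/46.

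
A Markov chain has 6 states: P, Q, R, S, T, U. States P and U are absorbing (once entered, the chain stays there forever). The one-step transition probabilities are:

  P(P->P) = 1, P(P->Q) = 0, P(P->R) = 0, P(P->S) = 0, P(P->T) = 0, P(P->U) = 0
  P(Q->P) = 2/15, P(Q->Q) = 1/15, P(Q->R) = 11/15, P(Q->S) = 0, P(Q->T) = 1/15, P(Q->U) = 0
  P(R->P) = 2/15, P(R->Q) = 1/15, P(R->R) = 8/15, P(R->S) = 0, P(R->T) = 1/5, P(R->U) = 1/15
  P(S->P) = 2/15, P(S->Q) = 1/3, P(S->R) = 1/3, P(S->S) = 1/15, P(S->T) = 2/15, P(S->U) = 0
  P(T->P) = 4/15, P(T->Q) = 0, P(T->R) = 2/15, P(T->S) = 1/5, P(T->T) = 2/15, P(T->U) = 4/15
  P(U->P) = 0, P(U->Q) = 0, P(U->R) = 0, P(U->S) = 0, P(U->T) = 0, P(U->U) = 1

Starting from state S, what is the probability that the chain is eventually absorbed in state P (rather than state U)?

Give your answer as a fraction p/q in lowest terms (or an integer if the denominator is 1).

Answer: 464/677

Derivation:
Let a_i = P(absorbed in P | start in state i).
Boundary conditions: a_P = 1, a_U = 0.
For each transient state i, a_i = sum_j P(i->j) * a_j:
  a_Q = 2/15*a_P + 1/15*a_Q + 11/15*a_R + 0*a_S + 1/15*a_T + 0*a_U
  a_R = 2/15*a_P + 1/15*a_Q + 8/15*a_R + 0*a_S + 1/5*a_T + 1/15*a_U
  a_S = 2/15*a_P + 1/3*a_Q + 1/3*a_R + 1/15*a_S + 2/15*a_T + 0*a_U
  a_T = 4/15*a_P + 0*a_Q + 2/15*a_R + 1/5*a_S + 2/15*a_T + 4/15*a_U

Substituting a_P = 1 and a_U = 0, rearrange to (I - Q) a = r where r[i] = P(i -> P):
  [14/15, -11/15, 0, -1/15] . (a_Q, a_R, a_S, a_T) = 2/15
  [-1/15, 7/15, 0, -1/5] . (a_Q, a_R, a_S, a_T) = 2/15
  [-1/3, -1/3, 14/15, -2/15] . (a_Q, a_R, a_S, a_T) = 2/15
  [0, -2/15, -1/5, 13/15] . (a_Q, a_R, a_S, a_T) = 4/15

Solving yields:
  a_Q = 8644/12863
  a_R = 8006/12863
  a_S = 464/677
  a_T = 7224/12863

Starting state is S, so the absorption probability is a_S = 464/677.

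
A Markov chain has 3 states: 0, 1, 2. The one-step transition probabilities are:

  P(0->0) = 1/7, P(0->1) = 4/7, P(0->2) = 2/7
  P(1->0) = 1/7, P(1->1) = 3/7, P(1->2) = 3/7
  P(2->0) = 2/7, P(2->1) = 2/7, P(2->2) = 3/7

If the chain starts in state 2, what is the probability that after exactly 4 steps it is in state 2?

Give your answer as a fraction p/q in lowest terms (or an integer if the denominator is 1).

Answer: 961/2401

Derivation:
Computing P^4 by repeated multiplication:
P^1 =
  0: [1/7, 4/7, 2/7]
  1: [1/7, 3/7, 3/7]
  2: [2/7, 2/7, 3/7]
P^2 =
  0: [9/49, 20/49, 20/49]
  1: [10/49, 19/49, 20/49]
  2: [10/49, 20/49, 19/49]
P^3 =
  0: [69/343, 136/343, 138/343]
  1: [69/343, 137/343, 137/343]
  2: [68/343, 138/343, 137/343]
P^4 =
  0: [481/2401, 960/2401, 960/2401]
  1: [480/2401, 961/2401, 960/2401]
  2: [480/2401, 960/2401, 961/2401]

(P^4)[2 -> 2] = 961/2401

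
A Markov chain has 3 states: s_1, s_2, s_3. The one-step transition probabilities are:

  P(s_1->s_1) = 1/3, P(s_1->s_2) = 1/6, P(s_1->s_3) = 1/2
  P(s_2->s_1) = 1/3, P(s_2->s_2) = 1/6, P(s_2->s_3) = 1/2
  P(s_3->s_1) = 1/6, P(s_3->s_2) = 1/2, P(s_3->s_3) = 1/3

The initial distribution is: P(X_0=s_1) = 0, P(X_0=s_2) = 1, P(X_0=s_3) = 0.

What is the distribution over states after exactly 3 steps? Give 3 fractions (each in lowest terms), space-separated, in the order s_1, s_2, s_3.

Answer: 19/72 11/36 31/72

Derivation:
Propagating the distribution step by step (d_{t+1} = d_t * P):
d_0 = (s_1=0, s_2=1, s_3=0)
  d_1[s_1] = 0*1/3 + 1*1/3 + 0*1/6 = 1/3
  d_1[s_2] = 0*1/6 + 1*1/6 + 0*1/2 = 1/6
  d_1[s_3] = 0*1/2 + 1*1/2 + 0*1/3 = 1/2
d_1 = (s_1=1/3, s_2=1/6, s_3=1/2)
  d_2[s_1] = 1/3*1/3 + 1/6*1/3 + 1/2*1/6 = 1/4
  d_2[s_2] = 1/3*1/6 + 1/6*1/6 + 1/2*1/2 = 1/3
  d_2[s_3] = 1/3*1/2 + 1/6*1/2 + 1/2*1/3 = 5/12
d_2 = (s_1=1/4, s_2=1/3, s_3=5/12)
  d_3[s_1] = 1/4*1/3 + 1/3*1/3 + 5/12*1/6 = 19/72
  d_3[s_2] = 1/4*1/6 + 1/3*1/6 + 5/12*1/2 = 11/36
  d_3[s_3] = 1/4*1/2 + 1/3*1/2 + 5/12*1/3 = 31/72
d_3 = (s_1=19/72, s_2=11/36, s_3=31/72)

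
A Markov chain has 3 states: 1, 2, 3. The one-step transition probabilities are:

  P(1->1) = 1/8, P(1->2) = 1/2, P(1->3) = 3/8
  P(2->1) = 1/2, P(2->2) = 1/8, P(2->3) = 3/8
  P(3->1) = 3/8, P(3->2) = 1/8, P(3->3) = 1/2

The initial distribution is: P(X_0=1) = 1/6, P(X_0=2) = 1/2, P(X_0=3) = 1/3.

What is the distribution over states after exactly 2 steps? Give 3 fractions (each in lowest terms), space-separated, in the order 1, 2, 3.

Propagating the distribution step by step (d_{t+1} = d_t * P):
d_0 = (1=1/6, 2=1/2, 3=1/3)
  d_1[1] = 1/6*1/8 + 1/2*1/2 + 1/3*3/8 = 19/48
  d_1[2] = 1/6*1/2 + 1/2*1/8 + 1/3*1/8 = 3/16
  d_1[3] = 1/6*3/8 + 1/2*3/8 + 1/3*1/2 = 5/12
d_1 = (1=19/48, 2=3/16, 3=5/12)
  d_2[1] = 19/48*1/8 + 3/16*1/2 + 5/12*3/8 = 115/384
  d_2[2] = 19/48*1/2 + 3/16*1/8 + 5/12*1/8 = 35/128
  d_2[3] = 19/48*3/8 + 3/16*3/8 + 5/12*1/2 = 41/96
d_2 = (1=115/384, 2=35/128, 3=41/96)

Answer: 115/384 35/128 41/96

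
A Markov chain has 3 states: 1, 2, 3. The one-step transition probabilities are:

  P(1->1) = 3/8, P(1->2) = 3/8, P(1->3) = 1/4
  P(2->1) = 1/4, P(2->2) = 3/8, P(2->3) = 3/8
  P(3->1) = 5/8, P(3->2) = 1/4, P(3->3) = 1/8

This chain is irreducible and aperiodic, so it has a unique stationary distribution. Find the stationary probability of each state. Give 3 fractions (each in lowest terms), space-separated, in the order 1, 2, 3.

The stationary distribution satisfies pi = pi * P, i.e.:
  pi_1 = 3/8*pi_1 + 1/4*pi_2 + 5/8*pi_3
  pi_2 = 3/8*pi_1 + 3/8*pi_2 + 1/4*pi_3
  pi_3 = 1/4*pi_1 + 3/8*pi_2 + 1/8*pi_3
with normalization: pi_1 + pi_2 + pi_3 = 1.

Using the first 2 balance equations plus normalization, the linear system A*pi = b is:
  [-5/8, 1/4, 5/8] . pi = 0
  [3/8, -5/8, 1/4] . pi = 0
  [1, 1, 1] . pi = 1

Solving yields:
  pi_1 = 29/73
  pi_2 = 25/73
  pi_3 = 19/73

Verification (pi * P):
  29/73*3/8 + 25/73*1/4 + 19/73*5/8 = 29/73 = pi_1  (ok)
  29/73*3/8 + 25/73*3/8 + 19/73*1/4 = 25/73 = pi_2  (ok)
  29/73*1/4 + 25/73*3/8 + 19/73*1/8 = 19/73 = pi_3  (ok)

Answer: 29/73 25/73 19/73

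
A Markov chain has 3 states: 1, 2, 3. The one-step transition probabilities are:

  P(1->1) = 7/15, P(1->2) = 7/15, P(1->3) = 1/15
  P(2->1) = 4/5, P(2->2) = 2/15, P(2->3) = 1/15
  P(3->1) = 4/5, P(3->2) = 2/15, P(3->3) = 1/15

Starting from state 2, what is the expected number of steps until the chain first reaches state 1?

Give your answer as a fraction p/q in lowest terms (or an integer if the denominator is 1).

Answer: 5/4

Derivation:
Let h_i = expected steps to first reach 1 from state i.
Boundary: h_1 = 0.
First-step equations for the other states:
  h_2 = 1 + 4/5*h_1 + 2/15*h_2 + 1/15*h_3
  h_3 = 1 + 4/5*h_1 + 2/15*h_2 + 1/15*h_3

Substituting h_1 = 0 and rearranging gives the linear system (I - Q) h = 1:
  [13/15, -1/15] . (h_2, h_3) = 1
  [-2/15, 14/15] . (h_2, h_3) = 1

Solving yields:
  h_2 = 5/4
  h_3 = 5/4

Starting state is 2, so the expected hitting time is h_2 = 5/4.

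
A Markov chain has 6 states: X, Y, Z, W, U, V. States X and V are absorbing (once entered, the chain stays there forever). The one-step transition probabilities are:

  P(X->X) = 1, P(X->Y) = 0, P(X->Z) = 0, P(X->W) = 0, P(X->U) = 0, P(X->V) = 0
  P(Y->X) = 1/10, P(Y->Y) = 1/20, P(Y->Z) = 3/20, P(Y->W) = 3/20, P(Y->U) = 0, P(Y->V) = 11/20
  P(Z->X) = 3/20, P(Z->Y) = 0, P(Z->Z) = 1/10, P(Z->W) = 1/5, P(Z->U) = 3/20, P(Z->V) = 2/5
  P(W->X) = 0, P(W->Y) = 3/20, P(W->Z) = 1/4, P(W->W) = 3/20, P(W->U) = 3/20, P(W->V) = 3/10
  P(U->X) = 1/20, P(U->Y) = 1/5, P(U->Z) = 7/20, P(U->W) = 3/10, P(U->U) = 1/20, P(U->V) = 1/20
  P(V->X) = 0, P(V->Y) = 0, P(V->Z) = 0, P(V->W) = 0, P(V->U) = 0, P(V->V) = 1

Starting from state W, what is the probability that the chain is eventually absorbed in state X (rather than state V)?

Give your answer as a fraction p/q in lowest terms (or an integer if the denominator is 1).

Answer: 11049/81682

Derivation:
Let a_i = P(absorbed in X | start in state i).
Boundary conditions: a_X = 1, a_V = 0.
For each transient state i, a_i = sum_j P(i->j) * a_j:
  a_Y = 1/10*a_X + 1/20*a_Y + 3/20*a_Z + 3/20*a_W + 0*a_U + 11/20*a_V
  a_Z = 3/20*a_X + 0*a_Y + 1/10*a_Z + 1/5*a_W + 3/20*a_U + 2/5*a_V
  a_W = 0*a_X + 3/20*a_Y + 1/4*a_Z + 3/20*a_W + 3/20*a_U + 3/10*a_V
  a_U = 1/20*a_X + 1/5*a_Y + 7/20*a_Z + 3/10*a_W + 1/20*a_U + 1/20*a_V

Substituting a_X = 1 and a_V = 0, rearrange to (I - Q) a = r where r[i] = P(i -> X):
  [19/20, -3/20, -3/20, 0] . (a_Y, a_Z, a_W, a_U) = 1/10
  [0, 9/10, -1/5, -3/20] . (a_Y, a_Z, a_W, a_U) = 3/20
  [-3/20, -1/4, 17/20, -3/20] . (a_Y, a_Z, a_W, a_U) = 0
  [-1/5, -7/20, -3/10, 19/20] . (a_Y, a_Z, a_W, a_U) = 1/20

Solving yields:
  a_Y = 13343/81682
  a_Z = 9501/40841
  a_W = 11049/81682
  a_U = 8799/40841

Starting state is W, so the absorption probability is a_W = 11049/81682.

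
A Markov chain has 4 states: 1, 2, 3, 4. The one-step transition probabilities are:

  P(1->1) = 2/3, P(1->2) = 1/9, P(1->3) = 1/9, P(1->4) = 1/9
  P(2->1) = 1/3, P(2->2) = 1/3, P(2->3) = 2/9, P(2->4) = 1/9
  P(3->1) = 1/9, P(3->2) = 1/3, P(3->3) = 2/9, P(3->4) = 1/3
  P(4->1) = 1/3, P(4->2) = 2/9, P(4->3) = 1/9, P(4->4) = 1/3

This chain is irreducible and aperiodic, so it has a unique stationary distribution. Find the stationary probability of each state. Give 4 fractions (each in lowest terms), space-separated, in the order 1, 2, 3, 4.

Answer: 169/376 10/47 57/376 35/188

Derivation:
The stationary distribution satisfies pi = pi * P, i.e.:
  pi_1 = 2/3*pi_1 + 1/3*pi_2 + 1/9*pi_3 + 1/3*pi_4
  pi_2 = 1/9*pi_1 + 1/3*pi_2 + 1/3*pi_3 + 2/9*pi_4
  pi_3 = 1/9*pi_1 + 2/9*pi_2 + 2/9*pi_3 + 1/9*pi_4
  pi_4 = 1/9*pi_1 + 1/9*pi_2 + 1/3*pi_3 + 1/3*pi_4
with normalization: pi_1 + pi_2 + pi_3 + pi_4 = 1.

Using the first 3 balance equations plus normalization, the linear system A*pi = b is:
  [-1/3, 1/3, 1/9, 1/3] . pi = 0
  [1/9, -2/3, 1/3, 2/9] . pi = 0
  [1/9, 2/9, -7/9, 1/9] . pi = 0
  [1, 1, 1, 1] . pi = 1

Solving yields:
  pi_1 = 169/376
  pi_2 = 10/47
  pi_3 = 57/376
  pi_4 = 35/188

Verification (pi * P):
  169/376*2/3 + 10/47*1/3 + 57/376*1/9 + 35/188*1/3 = 169/376 = pi_1  (ok)
  169/376*1/9 + 10/47*1/3 + 57/376*1/3 + 35/188*2/9 = 10/47 = pi_2  (ok)
  169/376*1/9 + 10/47*2/9 + 57/376*2/9 + 35/188*1/9 = 57/376 = pi_3  (ok)
  169/376*1/9 + 10/47*1/9 + 57/376*1/3 + 35/188*1/3 = 35/188 = pi_4  (ok)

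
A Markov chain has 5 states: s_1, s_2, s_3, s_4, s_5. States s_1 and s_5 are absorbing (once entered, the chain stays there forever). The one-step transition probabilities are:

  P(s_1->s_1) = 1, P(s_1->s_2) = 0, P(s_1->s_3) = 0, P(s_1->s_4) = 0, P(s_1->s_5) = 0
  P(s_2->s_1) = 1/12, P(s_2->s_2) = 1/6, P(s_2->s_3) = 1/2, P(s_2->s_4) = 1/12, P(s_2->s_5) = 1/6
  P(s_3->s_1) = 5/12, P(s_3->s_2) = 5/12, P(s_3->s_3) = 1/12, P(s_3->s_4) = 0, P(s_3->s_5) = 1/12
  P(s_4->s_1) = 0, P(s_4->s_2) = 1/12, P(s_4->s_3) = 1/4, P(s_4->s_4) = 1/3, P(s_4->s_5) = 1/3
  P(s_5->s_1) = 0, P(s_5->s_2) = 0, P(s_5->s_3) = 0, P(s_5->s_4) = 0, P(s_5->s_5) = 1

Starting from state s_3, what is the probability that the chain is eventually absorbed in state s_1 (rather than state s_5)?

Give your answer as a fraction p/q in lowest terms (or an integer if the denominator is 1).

Answer: 435/614

Derivation:
Let a_i = P(absorbed in s_1 | start in state i).
Boundary conditions: a_s_1 = 1, a_s_5 = 0.
For each transient state i, a_i = sum_j P(i->j) * a_j:
  a_s_2 = 1/12*a_s_1 + 1/6*a_s_2 + 1/2*a_s_3 + 1/12*a_s_4 + 1/6*a_s_5
  a_s_3 = 5/12*a_s_1 + 5/12*a_s_2 + 1/12*a_s_3 + 0*a_s_4 + 1/12*a_s_5
  a_s_4 = 0*a_s_1 + 1/12*a_s_2 + 1/4*a_s_3 + 1/3*a_s_4 + 1/3*a_s_5

Substituting a_s_1 = 1 and a_s_5 = 0, rearrange to (I - Q) a = r where r[i] = P(i -> s_1):
  [5/6, -1/2, -1/12] . (a_s_2, a_s_3, a_s_4) = 1/12
  [-5/12, 11/12, 0] . (a_s_2, a_s_3, a_s_4) = 5/12
  [-1/12, -1/4, 2/3] . (a_s_2, a_s_3, a_s_4) = 0

Solving yields:
  a_s_2 = 343/614
  a_s_3 = 435/614
  a_s_4 = 103/307

Starting state is s_3, so the absorption probability is a_s_3 = 435/614.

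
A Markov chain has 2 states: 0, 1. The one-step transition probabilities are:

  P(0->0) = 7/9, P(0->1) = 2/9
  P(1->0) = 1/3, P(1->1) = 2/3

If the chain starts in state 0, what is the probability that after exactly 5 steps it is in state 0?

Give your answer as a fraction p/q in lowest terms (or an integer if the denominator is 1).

Answer: 35839/59049

Derivation:
Computing P^5 by repeated multiplication:
P^1 =
  0: [7/9, 2/9]
  1: [1/3, 2/3]
P^2 =
  0: [55/81, 26/81]
  1: [13/27, 14/27]
P^3 =
  0: [463/729, 266/729]
  1: [133/243, 110/243]
P^4 =
  0: [4039/6561, 2522/6561]
  1: [1261/2187, 926/2187]
P^5 =
  0: [35839/59049, 23210/59049]
  1: [11605/19683, 8078/19683]

(P^5)[0 -> 0] = 35839/59049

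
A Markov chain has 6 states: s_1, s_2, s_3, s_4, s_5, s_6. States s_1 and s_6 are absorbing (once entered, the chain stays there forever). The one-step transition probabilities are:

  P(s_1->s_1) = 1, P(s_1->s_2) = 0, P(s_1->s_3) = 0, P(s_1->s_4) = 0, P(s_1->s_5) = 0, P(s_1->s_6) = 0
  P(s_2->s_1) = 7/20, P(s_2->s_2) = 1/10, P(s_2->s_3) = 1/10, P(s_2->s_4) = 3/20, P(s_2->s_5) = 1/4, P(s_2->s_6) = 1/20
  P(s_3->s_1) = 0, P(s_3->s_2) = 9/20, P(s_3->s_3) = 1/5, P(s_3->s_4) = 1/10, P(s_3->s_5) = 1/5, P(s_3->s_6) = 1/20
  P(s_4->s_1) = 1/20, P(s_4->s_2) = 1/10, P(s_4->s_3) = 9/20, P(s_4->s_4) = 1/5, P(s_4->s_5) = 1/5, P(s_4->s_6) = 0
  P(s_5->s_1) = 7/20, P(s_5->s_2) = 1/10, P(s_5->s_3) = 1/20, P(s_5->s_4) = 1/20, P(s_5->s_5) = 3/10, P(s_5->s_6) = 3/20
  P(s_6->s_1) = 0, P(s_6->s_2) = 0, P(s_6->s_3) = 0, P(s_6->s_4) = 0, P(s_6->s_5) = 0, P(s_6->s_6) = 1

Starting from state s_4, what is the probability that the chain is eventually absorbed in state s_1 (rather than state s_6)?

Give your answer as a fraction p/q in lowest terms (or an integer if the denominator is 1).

Answer: 32320/43389

Derivation:
Let a_i = P(absorbed in s_1 | start in state i).
Boundary conditions: a_s_1 = 1, a_s_6 = 0.
For each transient state i, a_i = sum_j P(i->j) * a_j:
  a_s_2 = 7/20*a_s_1 + 1/10*a_s_2 + 1/10*a_s_3 + 3/20*a_s_4 + 1/4*a_s_5 + 1/20*a_s_6
  a_s_3 = 0*a_s_1 + 9/20*a_s_2 + 1/5*a_s_3 + 1/10*a_s_4 + 1/5*a_s_5 + 1/20*a_s_6
  a_s_4 = 1/20*a_s_1 + 1/10*a_s_2 + 9/20*a_s_3 + 1/5*a_s_4 + 1/5*a_s_5 + 0*a_s_6
  a_s_5 = 7/20*a_s_1 + 1/10*a_s_2 + 1/20*a_s_3 + 1/20*a_s_4 + 3/10*a_s_5 + 3/20*a_s_6

Substituting a_s_1 = 1 and a_s_6 = 0, rearrange to (I - Q) a = r where r[i] = P(i -> s_1):
  [9/10, -1/10, -3/20, -1/4] . (a_s_2, a_s_3, a_s_4, a_s_5) = 7/20
  [-9/20, 4/5, -1/10, -1/5] . (a_s_2, a_s_3, a_s_4, a_s_5) = 0
  [-1/10, -9/20, 4/5, -1/5] . (a_s_2, a_s_3, a_s_4, a_s_5) = 1/20
  [-1/10, -1/20, -1/20, 7/10] . (a_s_2, a_s_3, a_s_4, a_s_5) = 7/20

Solving yields:
  a_s_2 = 34372/43389
  a_s_3 = 31159/43389
  a_s_4 = 32320/43389
  a_s_5 = 31139/43389

Starting state is s_4, so the absorption probability is a_s_4 = 32320/43389.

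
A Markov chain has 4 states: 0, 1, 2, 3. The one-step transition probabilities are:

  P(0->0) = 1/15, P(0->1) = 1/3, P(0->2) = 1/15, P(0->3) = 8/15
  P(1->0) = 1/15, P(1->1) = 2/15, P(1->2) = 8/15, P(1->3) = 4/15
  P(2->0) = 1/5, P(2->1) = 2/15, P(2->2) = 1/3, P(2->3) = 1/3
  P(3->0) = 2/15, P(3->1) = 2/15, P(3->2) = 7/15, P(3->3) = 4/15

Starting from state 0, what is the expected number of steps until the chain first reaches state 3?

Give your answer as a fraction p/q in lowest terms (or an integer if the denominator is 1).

Answer: 657/277

Derivation:
Let h_i = expected steps to first reach 3 from state i.
Boundary: h_3 = 0.
First-step equations for the other states:
  h_0 = 1 + 1/15*h_0 + 1/3*h_1 + 1/15*h_2 + 8/15*h_3
  h_1 = 1 + 1/15*h_0 + 2/15*h_1 + 8/15*h_2 + 4/15*h_3
  h_2 = 1 + 1/5*h_0 + 2/15*h_1 + 1/3*h_2 + 1/3*h_3

Substituting h_3 = 0 and rearranging gives the linear system (I - Q) h = 1:
  [14/15, -1/3, -1/15] . (h_0, h_1, h_2) = 1
  [-1/15, 13/15, -8/15] . (h_0, h_1, h_2) = 1
  [-1/5, -2/15, 2/3] . (h_0, h_1, h_2) = 1

Solving yields:
  h_0 = 657/277
  h_1 = 852/277
  h_2 = 783/277

Starting state is 0, so the expected hitting time is h_0 = 657/277.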